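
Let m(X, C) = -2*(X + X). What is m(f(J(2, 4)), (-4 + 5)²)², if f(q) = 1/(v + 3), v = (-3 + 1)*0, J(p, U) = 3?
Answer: 16/9 ≈ 1.7778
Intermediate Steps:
v = 0 (v = -2*0 = 0)
f(q) = ⅓ (f(q) = 1/(0 + 3) = 1/3 = ⅓)
m(X, C) = -4*X
m(f(J(2, 4)), (-4 + 5)²)² = (-4*⅓)² = (-4/3)² = 16/9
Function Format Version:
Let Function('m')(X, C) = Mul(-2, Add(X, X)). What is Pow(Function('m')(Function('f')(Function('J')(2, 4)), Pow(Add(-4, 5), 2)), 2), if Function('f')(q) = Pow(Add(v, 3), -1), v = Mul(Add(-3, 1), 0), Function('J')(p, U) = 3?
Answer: Rational(16, 9) ≈ 1.7778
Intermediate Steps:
v = 0 (v = Mul(-2, 0) = 0)
Function('f')(q) = Rational(1, 3) (Function('f')(q) = Pow(Add(0, 3), -1) = Pow(3, -1) = Rational(1, 3))
Function('m')(X, C) = Mul(-4, X) (Function('m')(X, C) = Mul(-2, Mul(2, X)) = Mul(-4, X))
Pow(Function('m')(Function('f')(Function('J')(2, 4)), Pow(Add(-4, 5), 2)), 2) = Pow(Mul(-4, Rational(1, 3)), 2) = Pow(Rational(-4, 3), 2) = Rational(16, 9)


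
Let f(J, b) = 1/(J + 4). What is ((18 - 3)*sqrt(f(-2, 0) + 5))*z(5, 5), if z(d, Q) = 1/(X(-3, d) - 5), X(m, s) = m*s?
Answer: -3*sqrt(22)/8 ≈ -1.7589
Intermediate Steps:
f(J, b) = 1/(4 + J)
z(d, Q) = 1/(-5 - 3*d) (z(d, Q) = 1/(-3*d - 5) = 1/(-5 - 3*d))
((18 - 3)*sqrt(f(-2, 0) + 5))*z(5, 5) = ((18 - 3)*sqrt(1/(4 - 2) + 5))*(-1/(5 + 3*5)) = (15*sqrt(1/2 + 5))*(-1/(5 + 15)) = (15*sqrt(1/2 + 5))*(-1/20) = (15*sqrt(11/2))*(-1*1/20) = (15*(sqrt(22)/2))*(-1/20) = (15*sqrt(22)/2)*(-1/20) = -3*sqrt(22)/8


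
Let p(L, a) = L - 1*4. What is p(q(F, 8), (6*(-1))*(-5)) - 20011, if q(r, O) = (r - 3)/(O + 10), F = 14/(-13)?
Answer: -4683563/234 ≈ -20015.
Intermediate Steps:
F = -14/13 (F = 14*(-1/13) = -14/13 ≈ -1.0769)
q(r, O) = (-3 + r)/(10 + O)
p(L, a) = -4 + L (p(L, a) = L - 4 = -4 + L)
p(q(F, 8), (6*(-1))*(-5)) - 20011 = (-4 + (-3 - 14/13)/(10 + 8)) - 20011 = (-4 - 53/13/18) - 20011 = (-4 + (1/18)*(-53/13)) - 20011 = (-4 - 53/234) - 20011 = -989/234 - 20011 = -4683563/234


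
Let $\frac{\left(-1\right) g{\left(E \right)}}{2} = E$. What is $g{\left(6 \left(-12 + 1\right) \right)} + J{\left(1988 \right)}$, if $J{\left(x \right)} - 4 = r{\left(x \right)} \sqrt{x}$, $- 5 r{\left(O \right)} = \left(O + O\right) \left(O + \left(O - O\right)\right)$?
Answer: $136 - \frac{15808576 \sqrt{497}}{5} \approx -7.0486 \cdot 10^{7}$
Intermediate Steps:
$g{\left(E \right)} = - 2 E$
$r{\left(O \right)} = - \frac{2 O^{2}}{5}$ ($r{\left(O \right)} = - \frac{\left(O + O\right) \left(O + \left(O - O\right)\right)}{5} = - \frac{2 O \left(O + 0\right)}{5} = - \frac{2 O O}{5} = - \frac{2 O^{2}}{5}$)
$J{\left(x \right)} = 4 - \frac{2 x^{\frac{5}{2}}}{5}$ ($J{\left(x \right)} = 4 + - \frac{2 x^{2}}{5} \sqrt{x} = 4 - \frac{2 x^{\frac{5}{2}}}{5}$)
$g{\left(6 \left(-12 + 1\right) \right)} + J{\left(1988 \right)} = - 2 \cdot 6 \left(-12 + 1\right) + \left(4 - \frac{2 \cdot 1988^{\frac{5}{2}}}{5}\right) = - 2 \cdot 6 \left(-11\right) + \left(4 - \frac{2 \cdot 7904288 \sqrt{497}}{5}\right) = \left(-2\right) \left(-66\right) + \left(4 - \frac{15808576 \sqrt{497}}{5}\right) = 132 + \left(4 - \frac{15808576 \sqrt{497}}{5}\right) = 136 - \frac{15808576 \sqrt{497}}{5}$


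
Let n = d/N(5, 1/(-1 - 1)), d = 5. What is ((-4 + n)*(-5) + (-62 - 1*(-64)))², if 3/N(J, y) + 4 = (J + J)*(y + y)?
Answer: 173056/9 ≈ 19228.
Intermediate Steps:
N(J, y) = 3/(-4 + 4*J*y) (N(J, y) = 3/(-4 + (J + J)*(y + y)) = 3/(-4 + (2*J)*(2*y)) = 3/(-4 + 4*J*y))
n = -70/3 (n = 5/((3/(4*(-1 + 5/(-1 - 1))))) = 5/((3/(4*(-1 + 5/(-2))))) = 5/((3/(4*(-1 + 5*(-½))))) = 5/((3/(4*(-1 - 5/2)))) = 5/((3/(4*(-7/2)))) = 5/(((¾)*(-2/7))) = 5/(-3/14) = 5*(-14/3) = -70/3 ≈ -23.333)
((-4 + n)*(-5) + (-62 - 1*(-64)))² = ((-4 - 70/3)*(-5) + (-62 - 1*(-64)))² = (-82/3*(-5) + (-62 + 64))² = (410/3 + 2)² = (416/3)² = 173056/9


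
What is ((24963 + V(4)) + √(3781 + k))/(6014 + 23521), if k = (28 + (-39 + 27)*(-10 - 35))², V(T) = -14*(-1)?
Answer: 24977/29535 + √326405/29535 ≈ 0.86502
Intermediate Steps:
V(T) = 14
k = 322624 (k = (28 - 12*(-45))² = (28 + 540)² = 568² = 322624)
((24963 + V(4)) + √(3781 + k))/(6014 + 23521) = ((24963 + 14) + √(3781 + 322624))/(6014 + 23521) = (24977 + √326405)/29535 = (24977 + √326405)*(1/29535) = 24977/29535 + √326405/29535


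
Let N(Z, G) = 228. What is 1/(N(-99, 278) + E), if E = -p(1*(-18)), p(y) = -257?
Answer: 1/485 ≈ 0.0020619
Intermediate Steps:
E = 257 (E = -1*(-257) = 257)
1/(N(-99, 278) + E) = 1/(228 + 257) = 1/485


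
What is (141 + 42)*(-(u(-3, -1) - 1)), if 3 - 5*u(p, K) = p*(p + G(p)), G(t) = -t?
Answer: 366/5 ≈ 73.200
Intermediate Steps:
u(p, K) = 3/5 (u(p, K) = 3/5 - p*(p - p)/5 = 3/5 - p*0/5 = 3/5 - 1/5*0 = 3/5 + 0 = 3/5)
(141 + 42)*(-(u(-3, -1) - 1)) = (141 + 42)*(-(3/5 - 1)) = 183*(-1*(-2/5)) = 183*(2/5) = 366/5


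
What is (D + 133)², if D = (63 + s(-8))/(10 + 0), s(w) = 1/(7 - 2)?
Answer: 12131289/625 ≈ 19410.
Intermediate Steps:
s(w) = ⅕ (s(w) = 1/5 = ⅕)
D = 158/25 (D = (63 + ⅕)/(10 + 0) = (316/5)/10 = (316/5)*(⅒) = 158/25 ≈ 6.3200)
(D + 133)² = (158/25 + 133)² = (3483/25)² = 12131289/625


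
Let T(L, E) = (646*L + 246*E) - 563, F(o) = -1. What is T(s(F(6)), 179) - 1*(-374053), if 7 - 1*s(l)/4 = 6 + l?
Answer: 422692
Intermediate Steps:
s(l) = 4 - 4*l (s(l) = 28 - 4*(6 + l) = 28 + (-24 - 4*l) = 4 - 4*l)
T(L, E) = -563 + 246*E + 646*L (T(L, E) = (246*E + 646*L) - 563 = -563 + 246*E + 646*L)
T(s(F(6)), 179) - 1*(-374053) = (-563 + 246*179 + 646*(4 - 4*(-1))) - 1*(-374053) = (-563 + 44034 + 646*(4 + 4)) + 374053 = (-563 + 44034 + 646*8) + 374053 = (-563 + 44034 + 5168) + 374053 = 48639 + 374053 = 422692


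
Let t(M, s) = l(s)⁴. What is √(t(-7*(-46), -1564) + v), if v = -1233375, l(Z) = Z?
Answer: √5983384407841 ≈ 2.4461e+6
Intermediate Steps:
t(M, s) = s⁴
√(t(-7*(-46), -1564) + v) = √((-1564)⁴ - 1233375) = √(5983385641216 - 1233375) = √5983384407841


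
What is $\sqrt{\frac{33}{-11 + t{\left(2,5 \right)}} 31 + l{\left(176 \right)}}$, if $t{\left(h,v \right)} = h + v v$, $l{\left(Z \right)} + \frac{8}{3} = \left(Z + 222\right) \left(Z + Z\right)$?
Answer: $\frac{\sqrt{20182647}}{12} \approx 374.38$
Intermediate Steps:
$l{\left(Z \right)} = - \frac{8}{3} + 2 Z \left(222 + Z\right)$ ($l{\left(Z \right)} = - \frac{8}{3} + \left(Z + 222\right) \left(Z + Z\right) = - \frac{8}{3} + \left(222 + Z\right) 2 Z = - \frac{8}{3} + 2 Z \left(222 + Z\right)$)
$t{\left(h,v \right)} = h + v^{2}$
$\sqrt{\frac{33}{-11 + t{\left(2,5 \right)}} 31 + l{\left(176 \right)}} = \sqrt{\frac{33}{-11 + \left(2 + 5^{2}\right)} 31 + \left(- \frac{8}{3} + 2 \cdot 176^{2} + 444 \cdot 176\right)} = \sqrt{\frac{33}{-11 + \left(2 + 25\right)} 31 + \left(- \frac{8}{3} + 2 \cdot 30976 + 78144\right)} = \sqrt{\frac{33}{-11 + 27} \cdot 31 + \left(- \frac{8}{3} + 61952 + 78144\right)} = \sqrt{\frac{33}{16} \cdot 31 + \frac{420280}{3}} = \sqrt{\frac{1023}{16} + \frac{420280}{3}} = \sqrt{\frac{6727549}{48}} = \frac{\sqrt{20182647}}{12}$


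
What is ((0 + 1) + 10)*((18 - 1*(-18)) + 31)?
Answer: 737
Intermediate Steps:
((0 + 1) + 10)*((18 - 1*(-18)) + 31) = (1 + 10)*((18 + 18) + 31) = 11*(36 + 31) = 11*67 = 737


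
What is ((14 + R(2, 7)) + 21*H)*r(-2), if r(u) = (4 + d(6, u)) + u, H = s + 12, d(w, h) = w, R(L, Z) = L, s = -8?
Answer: 800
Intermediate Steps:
H = 4 (H = -8 + 12 = 4)
r(u) = 10 + u (r(u) = (4 + 6) + u = 10 + u)
((14 + R(2, 7)) + 21*H)*r(-2) = ((14 + 2) + 21*4)*(10 - 2) = (16 + 84)*8 = 100*8 = 800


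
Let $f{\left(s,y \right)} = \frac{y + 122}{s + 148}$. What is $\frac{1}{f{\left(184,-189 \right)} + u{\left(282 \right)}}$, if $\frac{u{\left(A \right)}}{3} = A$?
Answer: $\frac{332}{280805} \approx 0.0011823$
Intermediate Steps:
$u{\left(A \right)} = 3 A$
$f{\left(s,y \right)} = \frac{122 + y}{148 + s}$
$\frac{1}{f{\left(184,-189 \right)} + u{\left(282 \right)}} = \frac{1}{\frac{122 - 189}{148 + 184} + 3 \cdot 282} = \frac{1}{\frac{1}{332} \left(-67\right) + 846} = \frac{1}{- \frac{67}{332} + 846} = \frac{1}{\frac{280805}{332}} = \frac{332}{280805}$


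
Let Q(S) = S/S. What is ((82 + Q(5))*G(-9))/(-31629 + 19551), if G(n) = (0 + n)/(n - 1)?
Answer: -83/13420 ≈ -0.0061848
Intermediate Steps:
G(n) = n/(-1 + n)
Q(S) = 1
((82 + Q(5))*G(-9))/(-31629 + 19551) = ((82 + 1)*(-9/(-1 - 9)))/(-31629 + 19551) = (83*(-9/(-10)))/(-12078) = (83*(-9*(-⅒)))*(-1/12078) = (83*(9/10))*(-1/12078) = (747/10)*(-1/12078) = -83/13420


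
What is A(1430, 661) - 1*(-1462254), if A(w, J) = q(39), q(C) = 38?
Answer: 1462292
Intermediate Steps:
A(w, J) = 38
A(1430, 661) - 1*(-1462254) = 38 - 1*(-1462254) = 38 + 1462254 = 1462292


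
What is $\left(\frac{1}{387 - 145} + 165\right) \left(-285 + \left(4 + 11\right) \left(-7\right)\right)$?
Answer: $- \frac{7786545}{121} \approx -64352.0$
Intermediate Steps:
$\left(\frac{1}{387 - 145} + 165\right) \left(-285 + \left(4 + 11\right) \left(-7\right)\right) = \left(\frac{1}{242} + 165\right) \left(-285 + 15 \left(-7\right)\right) = \left(\frac{1}{242} + 165\right) \left(-285 - 105\right) = \frac{39931}{242} \left(-390\right) = - \frac{7786545}{121}$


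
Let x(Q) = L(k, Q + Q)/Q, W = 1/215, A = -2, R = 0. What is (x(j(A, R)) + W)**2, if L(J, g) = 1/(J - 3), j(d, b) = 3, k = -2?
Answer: 64/16641 ≈ 0.0038459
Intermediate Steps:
L(J, g) = 1/(-3 + J)
W = 1/215 ≈ 0.0046512
x(Q) = -1/(5*Q) (x(Q) = 1/((-3 - 2)*Q) = 1/((-5)*Q) = -1/(5*Q))
(x(j(A, R)) + W)**2 = (-1/5/3 + 1/215)**2 = (-1/5*1/3 + 1/215)**2 = (-1/15 + 1/215)**2 = (-8/129)**2 = 64/16641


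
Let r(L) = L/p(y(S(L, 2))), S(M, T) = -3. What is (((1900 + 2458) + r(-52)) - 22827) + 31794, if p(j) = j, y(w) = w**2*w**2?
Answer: 1079273/81 ≈ 13324.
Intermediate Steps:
y(w) = w**4
r(L) = L/81 (r(L) = L/((-3)**4) = L/81)
(((1900 + 2458) + r(-52)) - 22827) + 31794 = (((1900 + 2458) + (1/81)*(-52)) - 22827) + 31794 = ((4358 - 52/81) - 22827) + 31794 = (352946/81 - 22827) + 31794 = -1496041/81 + 31794 = 1079273/81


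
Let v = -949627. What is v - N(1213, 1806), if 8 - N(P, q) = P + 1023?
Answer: -947399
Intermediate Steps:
N(P, q) = -1015 - P (N(P, q) = 8 - (P + 1023) = 8 - (1023 + P) = 8 + (-1023 - P) = -1015 - P)
v - N(1213, 1806) = -949627 - (-1015 - 1*1213) = -949627 - (-1015 - 1213) = -949627 - 1*(-2228) = -949627 + 2228 = -947399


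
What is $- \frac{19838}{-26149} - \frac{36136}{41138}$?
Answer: $- \frac{64412310}{537858781} \approx -0.11976$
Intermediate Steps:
$- \frac{19838}{-26149} - \frac{36136}{41138} = \left(-19838\right) \left(- \frac{1}{26149}\right) - \frac{18068}{20569} = \frac{19838}{26149} - \frac{18068}{20569} = - \frac{64412310}{537858781}$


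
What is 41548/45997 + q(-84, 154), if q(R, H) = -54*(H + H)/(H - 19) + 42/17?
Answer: -468489634/3909745 ≈ -119.83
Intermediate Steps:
q(R, H) = 42/17 - 108*H/(-19 + H) (q(R, H) = -54*2*H/(-19 + H) + 42*(1/17) = -54*2*H/(-19 + H) + 42/17 = -108*H/(-19 + H) + 42/17 = 42/17 - 108*H/(-19 + H))
41548/45997 + q(-84, 154) = 41548/45997 + 6*(-133 - 299*154)/(17*(-19 + 154)) = 41548*(1/45997) + (6/17)*(-133 - 46046)/135 = 41548/45997 + (6/17)*(1/135)*(-46179) = 41548/45997 - 10262/85 = -468489634/3909745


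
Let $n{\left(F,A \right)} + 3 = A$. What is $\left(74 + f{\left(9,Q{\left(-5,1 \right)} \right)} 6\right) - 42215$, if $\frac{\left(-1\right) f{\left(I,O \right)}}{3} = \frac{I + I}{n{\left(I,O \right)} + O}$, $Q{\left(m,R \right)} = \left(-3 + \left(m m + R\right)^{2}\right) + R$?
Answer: $- \frac{56679969}{1345} \approx -42141.0$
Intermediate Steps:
$n{\left(F,A \right)} = -3 + A$
$Q{\left(m,R \right)} = -3 + R + \left(R + m^{2}\right)^{2}$ ($Q{\left(m,R \right)} = \left(-3 + \left(m^{2} + R\right)^{2}\right) + R = \left(-3 + \left(R + m^{2}\right)^{2}\right) + R = -3 + R + \left(R + m^{2}\right)^{2}$)
$f{\left(I,O \right)} = - \frac{6 I}{-3 + 2 O}$ ($f{\left(I,O \right)} = - 3 \frac{I + I}{\left(-3 + O\right) + O} = - 3 \frac{2 I}{-3 + 2 O} = - \frac{6 I}{-3 + 2 O}$)
$\left(74 + f{\left(9,Q{\left(-5,1 \right)} \right)} 6\right) - 42215 = \left(74 + \left(-6\right) 9 \frac{1}{-3 + 2 \left(-3 + 1 + \left(1 + \left(-5\right)^{2}\right)^{2}\right)} 6\right) - 42215 = \left(74 + \left(-6\right) 9 \frac{1}{-3 + 2 \left(-3 + 1 + \left(1 + 25\right)^{2}\right)} 6\right) - 42215 = \left(74 + \left(-6\right) 9 \frac{1}{-3 + 2 \left(-3 + 1 + 26^{2}\right)} 6\right) - 42215 = \left(74 + \left(-6\right) 9 \frac{1}{-3 + 2 \left(-3 + 1 + 676\right)} 6\right) - 42215 = \left(74 + \left(-6\right) 9 \frac{1}{-3 + 2 \cdot 674} \cdot 6\right) - 42215 = \left(74 + \left(-6\right) 9 \frac{1}{-3 + 1348} \cdot 6\right) - 42215 = \left(74 + \left(-6\right) 9 \cdot \frac{1}{1345} \cdot 6\right) - 42215 = \left(74 - \frac{324}{1345}\right) - 42215 = \frac{99206}{1345} - 42215 = - \frac{56679969}{1345}$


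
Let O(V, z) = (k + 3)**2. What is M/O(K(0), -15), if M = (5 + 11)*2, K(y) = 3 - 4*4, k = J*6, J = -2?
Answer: 32/81 ≈ 0.39506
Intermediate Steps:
k = -12 (k = -2*6 = -12)
K(y) = -13 (K(y) = 3 - 16 = -13)
O(V, z) = 81 (O(V, z) = (-12 + 3)**2 = (-9)**2 = 81)
M = 32 (M = 16*2 = 32)
M/O(K(0), -15) = 32/81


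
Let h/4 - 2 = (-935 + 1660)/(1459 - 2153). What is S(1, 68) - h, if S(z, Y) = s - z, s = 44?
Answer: 13595/347 ≈ 39.179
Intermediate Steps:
S(z, Y) = 44 - z
h = 1326/347 (h = 8 + 4*((-935 + 1660)/(1459 - 2153)) = 8 + 4*(725/(-694)) = 8 + 4*(725*(-1/694)) = 8 + 4*(-725/694) = 8 - 1450/347 = 1326/347 ≈ 3.8213)
S(1, 68) - h = (44 - 1*1) - 1*1326/347 = (44 - 1) - 1326/347 = 43 - 1326/347 = 13595/347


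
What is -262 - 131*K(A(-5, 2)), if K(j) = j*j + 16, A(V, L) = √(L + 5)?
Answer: -3275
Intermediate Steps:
A(V, L) = √(5 + L)
K(j) = 16 + j² (K(j) = j² + 16 = 16 + j²)
-262 - 131*K(A(-5, 2)) = -262 - 131*(16 + (√(5 + 2))²) = -262 - 131*(16 + (√7)²) = -262 - 131*(16 + 7) = -262 - 131*23 = -262 - 3013 = -3275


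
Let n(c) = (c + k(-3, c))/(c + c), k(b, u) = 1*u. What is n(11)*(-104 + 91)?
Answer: -13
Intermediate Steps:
k(b, u) = u
n(c) = 1 (n(c) = (c + c)/(c + c) = (2*c)/((2*c)) = (2*c)*(1/(2*c)) = 1)
n(11)*(-104 + 91) = 1*(-104 + 91) = 1*(-13) = -13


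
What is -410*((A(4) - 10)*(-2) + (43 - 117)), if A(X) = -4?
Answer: 18860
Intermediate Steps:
-410*((A(4) - 10)*(-2) + (43 - 117)) = -410*((-4 - 10)*(-2) + (43 - 117)) = -410*(-14*(-2) - 74) = -410*(28 - 74) = -410*(-46) = 18860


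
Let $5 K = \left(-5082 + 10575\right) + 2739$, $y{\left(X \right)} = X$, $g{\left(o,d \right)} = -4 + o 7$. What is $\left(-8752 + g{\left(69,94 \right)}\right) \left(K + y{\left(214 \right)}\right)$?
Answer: $- \frac{76955446}{5} \approx -1.5391 \cdot 10^{7}$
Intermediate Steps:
$g{\left(o,d \right)} = -4 + 7 o$
$K = \frac{8232}{5}$ ($K = \frac{\left(-5082 + 10575\right) + 2739}{5} = \frac{5493 + 2739}{5} = \frac{1}{5} \cdot 8232 = \frac{8232}{5} \approx 1646.4$)
$\left(-8752 + g{\left(69,94 \right)}\right) \left(K + y{\left(214 \right)}\right) = \left(-8752 + \left(-4 + 7 \cdot 69\right)\right) \left(\frac{8232}{5} + 214\right) = \left(-8752 + \left(-4 + 483\right)\right) \frac{9302}{5} = \left(-8752 + 479\right) \frac{9302}{5} = \left(-8273\right) \frac{9302}{5} = - \frac{76955446}{5}$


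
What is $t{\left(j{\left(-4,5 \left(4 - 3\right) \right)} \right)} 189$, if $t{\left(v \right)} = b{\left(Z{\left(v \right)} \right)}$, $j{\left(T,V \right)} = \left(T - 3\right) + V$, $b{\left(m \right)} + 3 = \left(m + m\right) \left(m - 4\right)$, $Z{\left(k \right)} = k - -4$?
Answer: $-2079$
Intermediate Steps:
$Z{\left(k \right)} = 4 + k$ ($Z{\left(k \right)} = k + 4 = 4 + k$)
$b{\left(m \right)} = -3 + 2 m \left(-4 + m\right)$ ($b{\left(m \right)} = -3 + \left(m + m\right) \left(m - 4\right) = -3 + 2 m \left(-4 + m\right)$)
$j{\left(T,V \right)} = -3 + T + V$ ($j{\left(T,V \right)} = \left(-3 + T\right) + V = -3 + T + V$)
$t{\left(v \right)} = -35 - 8 v + 2 \left(4 + v\right)^{2}$ ($t{\left(v \right)} = -3 - 8 \left(4 + v\right) + 2 \left(4 + v\right)^{2} = -3 - \left(32 + 8 v\right) + 2 \left(4 + v\right)^{2} = -35 - 8 v + 2 \left(4 + v\right)^{2}$)
$t{\left(j{\left(-4,5 \left(4 - 3\right) \right)} \right)} 189 = \left(-3 + 2 \left(-3 - 4 + 5 \left(4 - 3\right)\right)^{2} + 8 \left(-3 - 4 + 5 \left(4 - 3\right)\right)\right) 189 = \left(-3 + 2 \left(-3 - 4 + 5 \cdot 1\right)^{2} + 8 \left(-3 - 4 + 5 \cdot 1\right)\right) 189 = \left(-3 + 2 \left(-3 - 4 + 5\right)^{2} + 8 \left(-3 - 4 + 5\right)\right) 189 = \left(-3 + 2 \left(-2\right)^{2} + 8 \left(-2\right)\right) 189 = \left(-3 + 2 \cdot 4 - 16\right) 189 = \left(-3 + 8 - 16\right) 189 = \left(-11\right) 189 = -2079$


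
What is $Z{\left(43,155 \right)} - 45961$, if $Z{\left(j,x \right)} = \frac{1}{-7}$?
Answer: $- \frac{321728}{7} \approx -45961.0$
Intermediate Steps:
$Z{\left(j,x \right)} = - \frac{1}{7}$
$Z{\left(43,155 \right)} - 45961 = - \frac{1}{7} - 45961 = - \frac{321728}{7}$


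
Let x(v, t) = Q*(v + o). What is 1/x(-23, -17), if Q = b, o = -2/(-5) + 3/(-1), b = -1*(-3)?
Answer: -5/384 ≈ -0.013021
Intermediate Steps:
b = 3
o = -13/5 (o = -2*(-1/5) + 3*(-1) = 2/5 - 3 = -13/5 ≈ -2.6000)
Q = 3
x(v, t) = -39/5 + 3*v (x(v, t) = 3*(v - 13/5) = 3*(-13/5 + v) = -39/5 + 3*v)
1/x(-23, -17) = 1/(-39/5 + 3*(-23)) = 1/(-39/5 - 69) = 1/(-384/5) = -5/384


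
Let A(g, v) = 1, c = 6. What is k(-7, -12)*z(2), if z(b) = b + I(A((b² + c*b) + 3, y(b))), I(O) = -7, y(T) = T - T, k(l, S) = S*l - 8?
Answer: -380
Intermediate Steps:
k(l, S) = -8 + S*l
y(T) = 0
z(b) = -7 + b (z(b) = b - 7 = -7 + b)
k(-7, -12)*z(2) = (-8 - 12*(-7))*(-7 + 2) = (-8 + 84)*(-5) = 76*(-5) = -380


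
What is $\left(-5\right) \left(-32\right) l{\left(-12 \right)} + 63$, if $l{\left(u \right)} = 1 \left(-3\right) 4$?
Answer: $-1857$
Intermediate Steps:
$l{\left(u \right)} = -12$ ($l{\left(u \right)} = \left(-3\right) 4 = -12$)
$\left(-5\right) \left(-32\right) l{\left(-12 \right)} + 63 = \left(-5\right) \left(-32\right) \left(-12\right) + 63 = 160 \left(-12\right) + 63 = -1920 + 63 = -1857$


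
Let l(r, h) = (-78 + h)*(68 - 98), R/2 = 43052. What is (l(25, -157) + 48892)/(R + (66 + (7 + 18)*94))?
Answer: 27971/44260 ≈ 0.63197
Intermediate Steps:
R = 86104 (R = 2*43052 = 86104)
l(r, h) = 2340 - 30*h (l(r, h) = (-78 + h)*(-30) = 2340 - 30*h)
(l(25, -157) + 48892)/(R + (66 + (7 + 18)*94)) = ((2340 - 30*(-157)) + 48892)/(86104 + (66 + (7 + 18)*94)) = ((2340 + 4710) + 48892)/(86104 + (66 + 25*94)) = (7050 + 48892)/(86104 + (66 + 2350)) = 55942/(86104 + 2416) = 55942/88520 = 55942*(1/88520) = 27971/44260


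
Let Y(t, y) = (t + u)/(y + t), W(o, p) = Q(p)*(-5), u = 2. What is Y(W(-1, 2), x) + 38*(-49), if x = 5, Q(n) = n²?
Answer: -9304/5 ≈ -1860.8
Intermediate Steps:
W(o, p) = -5*p² (W(o, p) = p²*(-5) = -5*p²)
Y(t, y) = (2 + t)/(t + y) (Y(t, y) = (t + 2)/(y + t) = (2 + t)/(t + y))
Y(W(-1, 2), x) + 38*(-49) = (2 - 5*2²)/(-5*2² + 5) + 38*(-49) = (2 - 5*4)/(-5*4 + 5) - 1862 = (2 - 20)/(-20 + 5) - 1862 = -18/(-15) - 1862 = -1/15*(-18) - 1862 = 6/5 - 1862 = -9304/5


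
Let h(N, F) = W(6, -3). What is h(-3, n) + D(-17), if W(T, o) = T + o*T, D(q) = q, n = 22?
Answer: -29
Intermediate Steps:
W(T, o) = T + T*o
h(N, F) = -12 (h(N, F) = 6*(1 - 3) = 6*(-2) = -12)
h(-3, n) + D(-17) = -12 - 17 = -29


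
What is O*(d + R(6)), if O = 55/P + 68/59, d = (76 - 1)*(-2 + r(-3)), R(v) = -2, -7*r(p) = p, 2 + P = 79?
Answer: -646869/2891 ≈ -223.75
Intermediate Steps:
P = 77 (P = -2 + 79 = 77)
r(p) = -p/7
d = -825/7 (d = (76 - 1)*(-2 - 1/7*(-3)) = 75*(-2 + 3/7) = 75*(-11/7) = -825/7 ≈ -117.86)
O = 771/413 (O = 55/77 + 68/59 = 55*(1/77) + 68*(1/59) = 5/7 + 68/59 = 771/413 ≈ 1.8668)
O*(d + R(6)) = 771*(-825/7 - 2)/413 = (771/413)*(-839/7) = -646869/2891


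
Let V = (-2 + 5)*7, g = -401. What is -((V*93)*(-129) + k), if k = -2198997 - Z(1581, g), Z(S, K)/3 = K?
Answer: 2449731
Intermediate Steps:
Z(S, K) = 3*K
V = 21 (V = 3*7 = 21)
k = -2197794 (k = -2198997 - 3*(-401) = -2198997 - 1*(-1203) = -2198997 + 1203 = -2197794)
-((V*93)*(-129) + k) = -((21*93)*(-129) - 2197794) = -(1953*(-129) - 2197794) = -(-251937 - 2197794) = -1*(-2449731) = 2449731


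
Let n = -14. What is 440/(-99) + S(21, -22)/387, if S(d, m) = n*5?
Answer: -1790/387 ≈ -4.6253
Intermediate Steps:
S(d, m) = -70 (S(d, m) = -14*5 = -70)
440/(-99) + S(21, -22)/387 = 440/(-99) - 70/387 = 440*(-1/99) - 70*1/387 = -40/9 - 70/387 = -1790/387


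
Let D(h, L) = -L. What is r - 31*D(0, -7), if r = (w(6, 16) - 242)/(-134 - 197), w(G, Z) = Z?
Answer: -71601/331 ≈ -216.32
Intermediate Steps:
r = 226/331 (r = (16 - 242)/(-134 - 197) = -226/(-331) = -226*(-1/331) = 226/331 ≈ 0.68278)
r - 31*D(0, -7) = 226/331 - (-31)*(-7) = 226/331 - 31*7 = 226/331 - 217 = -71601/331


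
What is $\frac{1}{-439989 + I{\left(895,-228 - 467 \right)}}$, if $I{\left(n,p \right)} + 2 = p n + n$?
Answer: $- \frac{1}{1061121} \approx -9.424 \cdot 10^{-7}$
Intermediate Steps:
$I{\left(n,p \right)} = -2 + n + n p$ ($I{\left(n,p \right)} = -2 + \left(p n + n\right) = -2 + \left(n p + n\right) = -2 + \left(n + n p\right) = -2 + n + n p$)
$\frac{1}{-439989 + I{\left(895,-228 - 467 \right)}} = \frac{1}{-439989 + \left(-2 + 895 + 895 \left(-228 - 467\right)\right)} = \frac{1}{-439989 + \left(-2 + 895 + 895 \left(-695\right)\right)} = \frac{1}{-439989 - 621132} = \frac{1}{-1061121} = - \frac{1}{1061121}$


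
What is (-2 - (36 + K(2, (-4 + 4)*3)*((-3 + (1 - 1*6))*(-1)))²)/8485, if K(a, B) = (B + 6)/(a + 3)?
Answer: -52034/212125 ≈ -0.24530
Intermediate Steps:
K(a, B) = (6 + B)/(3 + a)
(-2 - (36 + K(2, (-4 + 4)*3)*((-3 + (1 - 1*6))*(-1)))²)/8485 = (-2 - (36 + ((6 + (-4 + 4)*3)/(3 + 2))*((-3 + (1 - 1*6))*(-1)))²)/8485 = (-2 - (36 + ((6 + 0*3)/5)*((-3 + (1 - 6))*(-1)))²)*(1/8485) = (-2 - (36 + ((6 + 0)/5)*((-3 - 5)*(-1)))²)*(1/8485) = (-2 - (36 + ((⅕)*6)*(-8*(-1)))²)*(1/8485) = (-2 - (36 + (6/5)*8)²)*(1/8485) = (-2 - (36 + 48/5)²)*(1/8485) = (-2 - (228/5)²)*(1/8485) = (-2 - 1*51984/25)*(1/8485) = (-2 - 51984/25)*(1/8485) = -52034/25*1/8485 = -52034/212125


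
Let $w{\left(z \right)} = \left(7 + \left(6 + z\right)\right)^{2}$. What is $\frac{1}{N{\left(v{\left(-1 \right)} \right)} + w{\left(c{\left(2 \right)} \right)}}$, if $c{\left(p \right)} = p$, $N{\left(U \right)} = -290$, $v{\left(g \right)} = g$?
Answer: $- \frac{1}{65} \approx -0.015385$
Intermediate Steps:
$w{\left(z \right)} = \left(13 + z\right)^{2}$
$\frac{1}{N{\left(v{\left(-1 \right)} \right)} + w{\left(c{\left(2 \right)} \right)}} = \frac{1}{-290 + \left(13 + 2\right)^{2}} = \frac{1}{-290 + 15^{2}} = \frac{1}{-290 + 225} = \frac{1}{-65} = - \frac{1}{65}$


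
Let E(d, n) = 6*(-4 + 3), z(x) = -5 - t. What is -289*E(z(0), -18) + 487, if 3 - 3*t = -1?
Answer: 2221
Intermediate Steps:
t = 4/3 (t = 1 - ⅓*(-1) = 1 + ⅓ = 4/3 ≈ 1.3333)
z(x) = -19/3 (z(x) = -5 - 1*4/3 = -5 - 4/3 = -19/3)
E(d, n) = -6 (E(d, n) = 6*(-1) = -6)
-289*E(z(0), -18) + 487 = -289*(-6) + 487 = 1734 + 487 = 2221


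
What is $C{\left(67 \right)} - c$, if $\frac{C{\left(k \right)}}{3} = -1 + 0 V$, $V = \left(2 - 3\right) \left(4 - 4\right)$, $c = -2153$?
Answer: $2150$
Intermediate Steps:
$V = 0$ ($V = \left(-1\right) 0 = 0$)
$C{\left(k \right)} = -3$ ($C{\left(k \right)} = 3 \left(-1 + 0 \cdot 0\right) = 3 \left(-1 + 0\right) = 3 \left(-1\right) = -3$)
$C{\left(67 \right)} - c = -3 - -2153 = -3 + 2153 = 2150$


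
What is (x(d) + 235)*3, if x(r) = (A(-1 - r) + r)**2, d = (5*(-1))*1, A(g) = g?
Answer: 708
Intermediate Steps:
d = -5 (d = -5*1 = -5)
x(r) = 1 (x(r) = ((-1 - r) + r)**2 = (-1)**2 = 1)
(x(d) + 235)*3 = (1 + 235)*3 = 236*3 = 708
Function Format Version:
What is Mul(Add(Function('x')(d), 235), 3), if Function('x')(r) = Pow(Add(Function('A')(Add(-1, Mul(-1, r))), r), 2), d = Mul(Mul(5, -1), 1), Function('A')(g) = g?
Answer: 708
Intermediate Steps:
d = -5 (d = Mul(-5, 1) = -5)
Function('x')(r) = 1 (Function('x')(r) = Pow(Add(Add(-1, Mul(-1, r)), r), 2) = Pow(-1, 2) = 1)
Mul(Add(Function('x')(d), 235), 3) = Mul(Add(1, 235), 3) = Mul(236, 3) = 708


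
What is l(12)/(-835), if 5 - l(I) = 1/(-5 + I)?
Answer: -34/5845 ≈ -0.0058169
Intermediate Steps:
l(I) = 5 - 1/(-5 + I)
l(12)/(-835) = ((-26 + 5*12)/(-5 + 12))/(-835) = ((-26 + 60)/7)*(-1/835) = ((⅐)*34)*(-1/835) = (34/7)*(-1/835) = -34/5845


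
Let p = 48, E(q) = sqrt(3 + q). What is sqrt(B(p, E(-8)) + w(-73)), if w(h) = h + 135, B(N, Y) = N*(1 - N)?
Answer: I*sqrt(2194) ≈ 46.84*I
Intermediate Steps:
w(h) = 135 + h
sqrt(B(p, E(-8)) + w(-73)) = sqrt(48*(1 - 1*48) + (135 - 73)) = sqrt(48*(1 - 48) + 62) = sqrt(48*(-47) + 62) = sqrt(-2256 + 62) = sqrt(-2194) = I*sqrt(2194)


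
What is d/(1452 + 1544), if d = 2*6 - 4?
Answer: 2/749 ≈ 0.0026702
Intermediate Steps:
d = 8 (d = 12 - 4 = 8)
d/(1452 + 1544) = 8/(1452 + 1544) = 8/2996 = 8*(1/2996) = 2/749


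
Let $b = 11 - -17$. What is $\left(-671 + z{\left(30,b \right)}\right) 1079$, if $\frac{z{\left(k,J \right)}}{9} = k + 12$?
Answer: $-316147$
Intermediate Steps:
$b = 28$ ($b = 11 + 17 = 28$)
$z{\left(k,J \right)} = 108 + 9 k$ ($z{\left(k,J \right)} = 9 \left(k + 12\right) = 9 \left(12 + k\right) = 108 + 9 k$)
$\left(-671 + z{\left(30,b \right)}\right) 1079 = \left(-671 + \left(108 + 9 \cdot 30\right)\right) 1079 = \left(-671 + \left(108 + 270\right)\right) 1079 = \left(-671 + 378\right) 1079 = \left(-293\right) 1079 = -316147$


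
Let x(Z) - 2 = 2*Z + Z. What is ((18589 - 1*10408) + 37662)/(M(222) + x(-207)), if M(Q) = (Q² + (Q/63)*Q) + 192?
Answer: 106967/115825 ≈ 0.92352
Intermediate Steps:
M(Q) = 192 + 64*Q²/63 (M(Q) = (Q² + (Q*(1/63))*Q) + 192 = (Q² + (Q/63)*Q) + 192 = (Q² + Q²/63) + 192 = 64*Q²/63 + 192 = 192 + 64*Q²/63)
x(Z) = 2 + 3*Z (x(Z) = 2 + (2*Z + Z) = 2 + 3*Z)
((18589 - 1*10408) + 37662)/(M(222) + x(-207)) = ((18589 - 1*10408) + 37662)/((192 + (64/63)*222²) + (2 + 3*(-207))) = ((18589 - 10408) + 37662)/((192 + (64/63)*49284) + (2 - 621)) = (8181 + 37662)/((192 + 350464/7) - 619) = 45843/(351808/7 - 619) = 45843/(347475/7) = 45843*(7/347475) = 106967/115825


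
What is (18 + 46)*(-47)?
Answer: -3008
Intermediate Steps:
(18 + 46)*(-47) = 64*(-47) = -3008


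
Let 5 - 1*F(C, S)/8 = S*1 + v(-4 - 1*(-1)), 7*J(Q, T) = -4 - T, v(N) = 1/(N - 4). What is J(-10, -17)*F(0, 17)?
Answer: -8632/49 ≈ -176.16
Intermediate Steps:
v(N) = 1/(-4 + N)
J(Q, T) = -4/7 - T/7 (J(Q, T) = (-4 - T)/7 = -4/7 - T/7)
F(C, S) = 288/7 - 8*S (F(C, S) = 40 - 8*(S*1 + 1/(-4 + (-4 - 1*(-1)))) = 40 - 8*(S + 1/(-4 + (-4 + 1))) = 40 - 8*(S + 1/(-4 - 3)) = 40 - 8*(S + 1/(-7)) = 40 - 8*(S - ⅐) = 40 - 8*(-⅐ + S) = 40 + (8/7 - 8*S) = 288/7 - 8*S)
J(-10, -17)*F(0, 17) = (-4/7 - ⅐*(-17))*(288/7 - 8*17) = (-4/7 + 17/7)*(288/7 - 136) = (13/7)*(-664/7) = -8632/49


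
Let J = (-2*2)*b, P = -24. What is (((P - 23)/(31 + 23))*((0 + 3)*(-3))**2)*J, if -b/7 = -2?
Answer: 3948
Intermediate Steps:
b = 14 (b = -7*(-2) = 14)
J = -56 (J = -2*2*14 = -4*14 = -56)
(((P - 23)/(31 + 23))*((0 + 3)*(-3))**2)*J = (((-24 - 23)/(31 + 23))*((0 + 3)*(-3))**2)*(-56) = ((-47/54)*(3*(-3))**2)*(-56) = (-47*1/54*(-9)**2)*(-56) = -47/54*81*(-56) = -141/2*(-56) = 3948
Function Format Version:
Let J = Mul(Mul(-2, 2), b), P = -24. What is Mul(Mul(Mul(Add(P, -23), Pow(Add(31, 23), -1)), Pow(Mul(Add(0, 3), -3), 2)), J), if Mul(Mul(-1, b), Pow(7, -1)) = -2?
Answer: 3948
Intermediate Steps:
b = 14 (b = Mul(-7, -2) = 14)
J = -56 (J = Mul(Mul(-2, 2), 14) = Mul(-4, 14) = -56)
Mul(Mul(Mul(Add(P, -23), Pow(Add(31, 23), -1)), Pow(Mul(Add(0, 3), -3), 2)), J) = Mul(Mul(Mul(Add(-24, -23), Pow(Add(31, 23), -1)), Pow(Mul(Add(0, 3), -3), 2)), -56) = Mul(Mul(Mul(-47, Pow(54, -1)), Pow(Mul(3, -3), 2)), -56) = Mul(Mul(Mul(-47, Rational(1, 54)), Pow(-9, 2)), -56) = Mul(Mul(Rational(-47, 54), 81), -56) = Mul(Rational(-141, 2), -56) = 3948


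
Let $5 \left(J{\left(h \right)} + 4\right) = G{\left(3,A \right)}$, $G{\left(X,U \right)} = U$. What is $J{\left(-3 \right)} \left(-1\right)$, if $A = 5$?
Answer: $3$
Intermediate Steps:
$J{\left(h \right)} = -3$ ($J{\left(h \right)} = -4 + \frac{1}{5} \cdot 5 = -4 + 1 = -3$)
$J{\left(-3 \right)} \left(-1\right) = \left(-3\right) \left(-1\right) = 3$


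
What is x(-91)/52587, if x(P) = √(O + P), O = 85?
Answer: I*√6/52587 ≈ 4.658e-5*I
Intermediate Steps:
x(P) = √(85 + P)
x(-91)/52587 = √(85 - 91)/52587 = √(-6)*(1/52587) = (I*√6)*(1/52587) = I*√6/52587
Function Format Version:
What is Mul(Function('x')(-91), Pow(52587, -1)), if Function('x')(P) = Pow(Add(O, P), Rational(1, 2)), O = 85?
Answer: Mul(Rational(1, 52587), I, Pow(6, Rational(1, 2))) ≈ Mul(4.6580e-5, I)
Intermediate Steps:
Function('x')(P) = Pow(Add(85, P), Rational(1, 2))
Mul(Function('x')(-91), Pow(52587, -1)) = Mul(Pow(Add(85, -91), Rational(1, 2)), Pow(52587, -1)) = Mul(Pow(-6, Rational(1, 2)), Rational(1, 52587)) = Mul(Mul(I, Pow(6, Rational(1, 2))), Rational(1, 52587)) = Mul(Rational(1, 52587), I, Pow(6, Rational(1, 2)))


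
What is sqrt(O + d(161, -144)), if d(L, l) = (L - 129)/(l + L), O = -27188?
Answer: 2*I*sqrt(1964197)/17 ≈ 164.88*I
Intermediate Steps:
d(L, l) = (-129 + L)/(L + l)
sqrt(O + d(161, -144)) = sqrt(-27188 + (-129 + 161)/(161 - 144)) = sqrt(-27188 + 32/17) = sqrt(-462164/17) = 2*I*sqrt(1964197)/17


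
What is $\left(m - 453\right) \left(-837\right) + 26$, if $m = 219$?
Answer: $195884$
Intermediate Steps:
$\left(m - 453\right) \left(-837\right) + 26 = \left(219 - 453\right) \left(-837\right) + 26 = \left(-234\right) \left(-837\right) + 26 = 195858 + 26 = 195884$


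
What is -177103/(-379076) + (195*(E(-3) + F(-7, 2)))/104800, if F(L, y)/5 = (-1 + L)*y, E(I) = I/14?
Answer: 8841678187/27809015360 ≈ 0.31794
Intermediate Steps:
E(I) = I/14 (E(I) = I*(1/14) = I/14)
F(L, y) = 5*y*(-1 + L) (F(L, y) = 5*((-1 + L)*y) = 5*(y*(-1 + L)) = 5*y*(-1 + L))
-177103/(-379076) + (195*(E(-3) + F(-7, 2)))/104800 = -177103/(-379076) + (195*((1/14)*(-3) + 5*2*(-1 - 7)))/104800 = -177103*(-1/379076) + (195*(-3/14 + 5*2*(-8)))*(1/104800) = 177103/379076 + (195*(-3/14 - 80))*(1/104800) = 177103/379076 + (195*(-1123/14))*(1/104800) = 177103/379076 - 218985/14*1/104800 = 177103/379076 - 43797/293440 = 8841678187/27809015360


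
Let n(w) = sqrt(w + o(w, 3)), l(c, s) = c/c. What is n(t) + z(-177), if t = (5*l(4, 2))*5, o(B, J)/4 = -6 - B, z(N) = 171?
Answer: 171 + 3*I*sqrt(11) ≈ 171.0 + 9.9499*I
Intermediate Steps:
o(B, J) = -24 - 4*B (o(B, J) = 4*(-6 - B) = -24 - 4*B)
l(c, s) = 1
t = 25 (t = (5*1)*5 = 5*5 = 25)
n(w) = sqrt(-24 - 3*w) (n(w) = sqrt(w + (-24 - 4*w)) = sqrt(-24 - 3*w))
n(t) + z(-177) = sqrt(-24 - 3*25) + 171 = sqrt(-24 - 75) + 171 = sqrt(-99) + 171 = 3*I*sqrt(11) + 171 = 171 + 3*I*sqrt(11)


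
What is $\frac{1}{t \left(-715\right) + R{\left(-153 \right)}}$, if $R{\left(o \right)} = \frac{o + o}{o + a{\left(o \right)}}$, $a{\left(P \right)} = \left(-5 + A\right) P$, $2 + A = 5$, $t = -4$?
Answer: $\frac{1}{2858} \approx 0.0003499$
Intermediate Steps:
$A = 3$ ($A = -2 + 5 = 3$)
$a{\left(P \right)} = - 2 P$ ($a{\left(P \right)} = \left(-5 + 3\right) P = - 2 P$)
$R{\left(o \right)} = -2$ ($R{\left(o \right)} = \frac{o + o}{o - 2 o} = \frac{2 o}{\left(-1\right) o} = 2 o \left(- \frac{1}{o}\right) = -2$)
$\frac{1}{t \left(-715\right) + R{\left(-153 \right)}} = \frac{1}{\left(-4\right) \left(-715\right) - 2} = \frac{1}{2860 - 2} = \frac{1}{2858}$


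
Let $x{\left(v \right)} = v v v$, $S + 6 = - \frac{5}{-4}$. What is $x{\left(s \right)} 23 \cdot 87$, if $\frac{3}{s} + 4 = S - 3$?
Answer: $- \frac{3457728}{103823} \approx -33.304$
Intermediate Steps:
$S = - \frac{19}{4}$ ($S = -6 - \frac{5}{-4} = -6 - - \frac{5}{4} = -6 + \frac{5}{4} = - \frac{19}{4} \approx -4.75$)
$s = - \frac{12}{47}$ ($s = \frac{3}{-4 - \frac{31}{4}} = \frac{3}{- \frac{47}{4}} = 3 \left(- \frac{4}{47}\right) = - \frac{12}{47} \approx -0.25532$)
$x{\left(v \right)} = v^{3}$ ($x{\left(v \right)} = v^{2} v = v^{3}$)
$x{\left(s \right)} 23 \cdot 87 = \left(- \frac{12}{47}\right)^{3} \cdot 23 \cdot 87 = \left(- \frac{1728}{103823}\right) 23 \cdot 87 = \left(- \frac{39744}{103823}\right) 87 = - \frac{3457728}{103823}$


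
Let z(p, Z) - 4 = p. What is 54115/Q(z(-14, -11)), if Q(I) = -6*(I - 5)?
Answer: 10823/18 ≈ 601.28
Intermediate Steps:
z(p, Z) = 4 + p
Q(I) = 30 - 6*I (Q(I) = -6*(-5 + I) = 30 - 6*I)
54115/Q(z(-14, -11)) = 54115/(30 - 6*(4 - 14)) = 54115/(30 - 6*(-10)) = 54115/(30 + 60) = 54115/90 = 54115*(1/90) = 10823/18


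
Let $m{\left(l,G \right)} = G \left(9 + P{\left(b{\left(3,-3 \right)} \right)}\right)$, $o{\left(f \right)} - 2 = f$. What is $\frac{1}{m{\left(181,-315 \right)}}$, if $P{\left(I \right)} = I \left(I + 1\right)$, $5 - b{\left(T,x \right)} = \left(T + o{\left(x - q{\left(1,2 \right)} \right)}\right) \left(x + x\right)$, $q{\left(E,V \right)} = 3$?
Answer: $- \frac{1}{2835} \approx -0.00035273$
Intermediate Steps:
$o{\left(f \right)} = 2 + f$
$b{\left(T,x \right)} = 5 - 2 x \left(-1 + T + x\right)$ ($b{\left(T,x \right)} = 5 - \left(T + \left(2 + \left(x - 3\right)\right)\right) \left(x + x\right) = 5 - \left(T + \left(2 + \left(x - 3\right)\right)\right) 2 x = 5 - \left(T + \left(2 + \left(-3 + x\right)\right)\right) 2 x = 5 - \left(T + \left(-1 + x\right)\right) 2 x = 5 - \left(-1 + T + x\right) 2 x = 5 - 2 x \left(-1 + T + x\right)$)
$P{\left(I \right)} = I \left(1 + I\right)$
$m{\left(l,G \right)} = 9 G$ ($m{\left(l,G \right)} = G \left(9 + \left(5 - 6 \left(-3\right) - - 6 \left(-1 - 3\right)\right) \left(1 - \left(-5 - 18 - 6 \left(-1 - 3\right)\right)\right)\right) = G \left(9 + \left(5 + 18 - \left(-6\right) \left(-4\right)\right) \left(1 + \left(5 + 18 - \left(-6\right) \left(-4\right)\right)\right)\right) = G \left(9 + \left(5 + 18 - 24\right) \left(1 + \left(5 + 18 - 24\right)\right)\right) = G \left(9 - \left(1 - 1\right)\right) = G \left(9 - 0\right) = G \left(9 + 0\right) = G 9 = 9 G$)
$\frac{1}{m{\left(181,-315 \right)}} = \frac{1}{9 \left(-315\right)} = \frac{1}{-2835} = - \frac{1}{2835}$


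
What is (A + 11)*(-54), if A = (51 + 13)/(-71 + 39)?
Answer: -486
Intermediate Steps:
A = -2 (A = 64/(-32) = 64*(-1/32) = -2)
(A + 11)*(-54) = (-2 + 11)*(-54) = 9*(-54) = -486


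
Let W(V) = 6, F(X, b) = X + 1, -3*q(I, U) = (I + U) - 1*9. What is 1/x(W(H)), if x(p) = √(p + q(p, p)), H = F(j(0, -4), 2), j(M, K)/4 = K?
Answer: √5/5 ≈ 0.44721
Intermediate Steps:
j(M, K) = 4*K
q(I, U) = 3 - I/3 - U/3 (q(I, U) = -((I + U) - 1*9)/3 = -((I + U) - 9)/3 = -(-9 + I + U)/3 = 3 - I/3 - U/3)
F(X, b) = 1 + X
H = -15 (H = 1 + 4*(-4) = 1 - 16 = -15)
x(p) = √(3 + p/3) (x(p) = √(p + (3 - p/3 - p/3)) = √(p + (3 - 2*p/3)) = √(3 + p/3))
1/x(W(H)) = 1/(√(27 + 3*6)/3) = 1/(√(27 + 18)/3) = 1/(√45/3) = 1/((3*√5)/3) = 1/(√5) = √5/5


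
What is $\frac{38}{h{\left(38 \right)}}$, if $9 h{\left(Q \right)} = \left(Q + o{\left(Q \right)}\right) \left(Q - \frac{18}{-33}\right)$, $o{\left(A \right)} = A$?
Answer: $\frac{99}{848} \approx 0.11675$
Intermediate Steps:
$h{\left(Q \right)} = \frac{2 Q \left(\frac{6}{11} + Q\right)}{9}$ ($h{\left(Q \right)} = \frac{\left(Q + Q\right) \left(Q - \frac{18}{-33}\right)}{9} = \frac{2 Q \left(Q - - \frac{6}{11}\right)}{9} = \frac{2 Q \left(Q + \frac{6}{11}\right)}{9} = \frac{2 Q \left(\frac{6}{11} + Q\right)}{9}$)
$\frac{38}{h{\left(38 \right)}} = \frac{38}{\frac{2}{99} \cdot 38 \left(6 + 11 \cdot 38\right)} = \frac{38}{\frac{2}{99} \cdot 38 \left(6 + 418\right)} = \frac{38}{\frac{2}{99} \cdot 38 \cdot 424} = \frac{38}{\frac{32224}{99}} = 38 \cdot \frac{99}{32224} = \frac{99}{848}$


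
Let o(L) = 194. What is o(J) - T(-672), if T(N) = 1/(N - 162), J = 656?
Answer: 161797/834 ≈ 194.00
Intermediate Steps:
T(N) = 1/(-162 + N)
o(J) - T(-672) = 194 - 1/(-162 - 672) = 194 - 1/(-834) = 194 - 1*(-1/834) = 194 + 1/834 = 161797/834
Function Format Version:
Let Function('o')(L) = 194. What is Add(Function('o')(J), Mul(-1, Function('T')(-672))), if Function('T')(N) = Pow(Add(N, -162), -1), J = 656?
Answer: Rational(161797, 834) ≈ 194.00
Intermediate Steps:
Function('T')(N) = Pow(Add(-162, N), -1)
Add(Function('o')(J), Mul(-1, Function('T')(-672))) = Add(194, Mul(-1, Pow(Add(-162, -672), -1))) = Add(194, Mul(-1, Pow(-834, -1))) = Add(194, Mul(-1, Rational(-1, 834))) = Add(194, Rational(1, 834)) = Rational(161797, 834)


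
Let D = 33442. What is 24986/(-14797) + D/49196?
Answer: -367184991/363976606 ≈ -1.0088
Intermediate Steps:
24986/(-14797) + D/49196 = 24986/(-14797) + 33442/49196 = 24986*(-1/14797) + 33442*(1/49196) = -24986/14797 + 16721/24598 = -367184991/363976606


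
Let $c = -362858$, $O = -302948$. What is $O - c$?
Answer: $59910$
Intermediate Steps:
$O - c = -302948 - -362858 = -302948 + 362858 = 59910$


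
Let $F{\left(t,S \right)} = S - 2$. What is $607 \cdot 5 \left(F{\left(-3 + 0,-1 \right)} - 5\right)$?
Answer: $-24280$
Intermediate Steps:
$F{\left(t,S \right)} = -2 + S$
$607 \cdot 5 \left(F{\left(-3 + 0,-1 \right)} - 5\right) = 607 \cdot 5 \left(\left(-2 - 1\right) - 5\right) = 607 \cdot 5 \left(-3 - 5\right) = 607 \cdot 5 \left(-8\right) = 607 \left(-40\right) = -24280$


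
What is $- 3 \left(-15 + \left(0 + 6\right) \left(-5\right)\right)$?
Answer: $135$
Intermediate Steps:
$- 3 \left(-15 + \left(0 + 6\right) \left(-5\right)\right) = - 3 \left(-15 + 6 \left(-5\right)\right) = - 3 \left(-15 - 30\right) = \left(-3\right) \left(-45\right) = 135$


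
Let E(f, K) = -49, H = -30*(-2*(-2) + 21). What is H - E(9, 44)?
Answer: -701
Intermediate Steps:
H = -750 (H = -30*(4 + 21) = -30*25 = -750)
H - E(9, 44) = -750 - 1*(-49) = -750 + 49 = -701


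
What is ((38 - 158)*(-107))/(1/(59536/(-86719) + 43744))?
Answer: 48706952976000/86719 ≈ 5.6166e+8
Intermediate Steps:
((38 - 158)*(-107))/(1/(59536/(-86719) + 43744)) = (-120*(-107))/(1/(59536*(-1/86719) + 43744)) = 12840/(1/(-59536/86719 + 43744)) = 12840/(1/(3793376400/86719)) = 12840/(86719/3793376400) = 12840*(3793376400/86719) = 48706952976000/86719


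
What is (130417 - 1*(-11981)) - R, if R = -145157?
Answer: 287555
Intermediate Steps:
(130417 - 1*(-11981)) - R = (130417 - 1*(-11981)) - 1*(-145157) = (130417 + 11981) + 145157 = 142398 + 145157 = 287555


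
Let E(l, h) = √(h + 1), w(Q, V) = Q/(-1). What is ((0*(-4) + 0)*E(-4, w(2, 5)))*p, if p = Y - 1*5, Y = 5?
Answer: 0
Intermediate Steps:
w(Q, V) = -Q (w(Q, V) = Q*(-1) = -Q)
E(l, h) = √(1 + h)
p = 0 (p = 5 - 1*5 = 5 - 5 = 0)
((0*(-4) + 0)*E(-4, w(2, 5)))*p = ((0*(-4) + 0)*√(1 - 1*2))*0 = ((0 + 0)*√(1 - 2))*0 = (0*√(-1))*0 = (0*I)*0 = 0*0 = 0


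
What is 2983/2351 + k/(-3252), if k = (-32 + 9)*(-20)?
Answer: 2154814/1911363 ≈ 1.1274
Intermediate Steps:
k = 460 (k = -23*(-20) = 460)
2983/2351 + k/(-3252) = 2983/2351 + 460/(-3252) = 2983*(1/2351) + 460*(-1/3252) = 2983/2351 - 115/813 = 2154814/1911363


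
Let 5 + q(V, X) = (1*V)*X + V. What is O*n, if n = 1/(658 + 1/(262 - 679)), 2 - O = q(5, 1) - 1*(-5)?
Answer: -3336/274385 ≈ -0.012158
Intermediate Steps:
q(V, X) = -5 + V + V*X (q(V, X) = -5 + ((1*V)*X + V) = -5 + (V*X + V) = -5 + (V + V*X) = -5 + V + V*X)
O = -8 (O = 2 - ((-5 + 5 + 5*1) - 1*(-5)) = 2 - ((-5 + 5 + 5) + 5) = 2 - (5 + 5) = 2 - 1*10 = 2 - 10 = -8)
n = 417/274385 (n = 1/(658 + 1/(-417)) = 1/(658 - 1/417) = 1/(274385/417) = 417/274385 ≈ 0.0015198)
O*n = -8*417/274385 = -3336/274385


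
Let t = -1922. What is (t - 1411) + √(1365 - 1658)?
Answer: -3333 + I*√293 ≈ -3333.0 + 17.117*I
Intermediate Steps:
(t - 1411) + √(1365 - 1658) = (-1922 - 1411) + √(1365 - 1658) = -3333 + √(-293) = -3333 + I*√293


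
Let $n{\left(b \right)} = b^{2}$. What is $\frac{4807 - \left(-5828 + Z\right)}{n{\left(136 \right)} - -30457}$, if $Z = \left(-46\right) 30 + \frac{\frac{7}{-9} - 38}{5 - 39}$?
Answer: $\frac{3676241}{14979618} \approx 0.24542$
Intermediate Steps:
$Z = - \frac{421931}{306}$ ($Z = -1380 + \frac{7 \left(- \frac{1}{9}\right) - 38}{-34} = -1380 + \left(- \frac{7}{9} - 38\right) \left(- \frac{1}{34}\right) = -1380 - - \frac{349}{306} = -1380 + \frac{349}{306} = - \frac{421931}{306} \approx -1378.9$)
$\frac{4807 - \left(-5828 + Z\right)}{n{\left(136 \right)} - -30457} = \frac{4807 + \left(5828 - - \frac{421931}{306}\right)}{136^{2} - -30457} = \frac{4807 + \left(5828 + \frac{421931}{306}\right)}{18496 + 30457} = \frac{4807 + \frac{2205299}{306}}{48953} = \frac{3676241}{306} \cdot \frac{1}{48953} = \frac{3676241}{14979618}$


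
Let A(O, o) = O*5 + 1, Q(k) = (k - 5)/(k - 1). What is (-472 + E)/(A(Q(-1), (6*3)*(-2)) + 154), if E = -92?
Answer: -282/85 ≈ -3.3176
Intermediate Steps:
Q(k) = (-5 + k)/(-1 + k)
A(O, o) = 1 + 5*O (A(O, o) = 5*O + 1 = 1 + 5*O)
(-472 + E)/(A(Q(-1), (6*3)*(-2)) + 154) = (-472 - 92)/((1 + 5*((-5 - 1)/(-1 - 1))) + 154) = -564/((1 + 5*(-6/(-2))) + 154) = -564/((1 + 5*(-½*(-6))) + 154) = -564/((1 + 5*3) + 154) = -564/((1 + 15) + 154) = -564/(16 + 154) = -564/170 = -564*1/170 = -282/85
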